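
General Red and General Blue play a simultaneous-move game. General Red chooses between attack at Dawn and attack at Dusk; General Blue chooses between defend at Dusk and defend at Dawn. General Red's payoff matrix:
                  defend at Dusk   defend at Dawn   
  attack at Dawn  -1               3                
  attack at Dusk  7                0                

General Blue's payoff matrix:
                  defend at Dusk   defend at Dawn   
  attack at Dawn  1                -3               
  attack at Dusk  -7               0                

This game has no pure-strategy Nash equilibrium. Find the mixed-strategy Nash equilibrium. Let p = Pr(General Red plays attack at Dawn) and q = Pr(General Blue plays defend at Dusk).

p = 7/11, q = 3/11

For General Blue to be willing to mix, General Blue must be indifferent between defend at Dusk and defend at Dawn, which pins down General Red's mix.
  General Blue's expected payoff from defend at Dusk: p·1 + (1−p)·(-7) = 8p - 7
  General Blue's expected payoff from defend at Dawn: p·(-3) + (1−p)·0 = -3p
  8p - 7 = -3p  ⇒  11p = 7  ⇒  p = 7/11.
In a mixed equilibrium General Red is indifferent between attack at Dawn and attack at Dusk; this condition fixes q.
  General Red's payoff from attack at Dawn: q·(-1) + (1−q)·3 = -4q + 3
  General Red's payoff from attack at Dusk: q·7 + (1−q)·0 = 7q
  -4q + 3 = 7q  ⇒  -11q = -3  ⇒  q = 3/11.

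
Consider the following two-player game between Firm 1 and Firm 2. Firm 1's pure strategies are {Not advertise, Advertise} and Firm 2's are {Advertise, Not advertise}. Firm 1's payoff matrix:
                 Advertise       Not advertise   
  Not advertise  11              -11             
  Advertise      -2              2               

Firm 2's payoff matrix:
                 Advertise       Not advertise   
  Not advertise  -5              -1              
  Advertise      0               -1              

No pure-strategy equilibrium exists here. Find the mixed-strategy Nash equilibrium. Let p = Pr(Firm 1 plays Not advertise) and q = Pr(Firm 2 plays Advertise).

In a mixed equilibrium Firm 2 is indifferent between Advertise and Not advertise; this condition fixes p.
  Firm 2's payoff to Advertise: p·(-5) + (1−p)·0 = -5p
  Firm 2's payoff to Not advertise: p·(-1) + (1−p)·(-1) = -1
  -5p = -1  ⇒  -5p = -1  ⇒  p = 1/5.
Firm 1's indifference between Not advertise and Advertise determines Firm 2's mixing probability q:
  Firm 1's payoff from Not advertise: q·11 + (1−q)·(-11) = 22q - 11
  Firm 1's payoff from Advertise: q·(-2) + (1−q)·2 = -4q + 2
  22q - 11 = -4q + 2  ⇒  26q = 13  ⇒  q = 1/2.

p = 1/5, q = 1/2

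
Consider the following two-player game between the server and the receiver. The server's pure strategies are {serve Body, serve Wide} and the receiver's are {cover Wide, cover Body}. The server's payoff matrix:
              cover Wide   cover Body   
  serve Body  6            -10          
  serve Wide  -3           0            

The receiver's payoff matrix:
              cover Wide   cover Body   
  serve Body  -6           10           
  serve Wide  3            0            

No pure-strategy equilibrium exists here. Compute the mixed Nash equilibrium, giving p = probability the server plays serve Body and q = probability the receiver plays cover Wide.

p = 3/19, q = 10/19

For the receiver to be willing to mix, the receiver must be indifferent between cover Wide and cover Body, which pins down the server's mix.
  the receiver's payoff to cover Wide: p·(-6) + (1−p)·3 = -9p + 3
  the receiver's payoff to cover Body: p·10 + (1−p)·0 = 10p
  -9p + 3 = 10p  ⇒  -19p = -3  ⇒  p = 3/19.
Set the server's expected payoff from serve Body equal to that from serve Wide:
  the server's payoff from serve Body: q·6 + (1−q)·(-10) = 16q - 10
  the server's payoff from serve Wide: q·(-3) + (1−q)·0 = -3q
  16q - 10 = -3q  ⇒  19q = 10  ⇒  q = 10/19.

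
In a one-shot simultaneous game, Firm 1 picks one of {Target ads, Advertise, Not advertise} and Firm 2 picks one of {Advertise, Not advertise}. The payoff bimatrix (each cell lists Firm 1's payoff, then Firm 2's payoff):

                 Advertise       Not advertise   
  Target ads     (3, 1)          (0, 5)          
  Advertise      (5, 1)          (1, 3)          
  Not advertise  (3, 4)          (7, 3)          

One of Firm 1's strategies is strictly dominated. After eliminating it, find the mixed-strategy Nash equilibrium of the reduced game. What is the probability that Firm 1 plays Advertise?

p = 1/3

Firm 1's strategy Target ads is strictly dominated by Advertise: 5 > 3 and 1 > 0. Eliminate Target ads.
Firm 2's indifference between Advertise and Not advertise determines Firm 1's mixing probability p:
  Firm 2's payoff from Advertise: p·1 + (1−p)·4 = -3p + 4
  Firm 2's payoff from Not advertise: p·3 + (1−p)·3 = 3
  -3p + 4 = 3  ⇒  -3p = -1  ⇒  p = 1/3.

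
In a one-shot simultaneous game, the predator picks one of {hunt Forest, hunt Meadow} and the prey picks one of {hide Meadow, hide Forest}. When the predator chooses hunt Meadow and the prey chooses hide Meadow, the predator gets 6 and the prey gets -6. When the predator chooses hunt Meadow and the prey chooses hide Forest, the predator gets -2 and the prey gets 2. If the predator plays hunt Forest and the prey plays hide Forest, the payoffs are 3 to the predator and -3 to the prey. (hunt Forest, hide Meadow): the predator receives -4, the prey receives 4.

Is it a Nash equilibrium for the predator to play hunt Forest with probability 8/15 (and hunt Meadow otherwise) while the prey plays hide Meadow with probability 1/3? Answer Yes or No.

Check the prey's indifference given the predator's mix p = 8/15:
  payoff from hide Meadow = -2/3; payoff from hide Forest = -2/3 — equal.
Check the predator's indifference given the prey's mix q = 1/3:
  payoff from hunt Forest = 2/3; payoff from hunt Meadow = 2/3 — equal.
Both players are indifferent, so neither can profitably deviate.

Yes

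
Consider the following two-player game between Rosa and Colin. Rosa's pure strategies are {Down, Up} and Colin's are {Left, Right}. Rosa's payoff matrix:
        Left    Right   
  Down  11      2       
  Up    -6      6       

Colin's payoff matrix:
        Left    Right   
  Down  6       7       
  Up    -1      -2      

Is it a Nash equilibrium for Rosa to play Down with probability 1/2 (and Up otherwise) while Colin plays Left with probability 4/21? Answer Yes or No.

Check Colin's indifference given Rosa's mix p = 1/2:
  payoff from Left = 5/2; payoff from Right = 5/2 — equal.
Check Rosa's indifference given Colin's mix q = 4/21:
  payoff from Down = 26/7; payoff from Up = 26/7 — equal.
Both players are indifferent, so neither can profitably deviate.

Yes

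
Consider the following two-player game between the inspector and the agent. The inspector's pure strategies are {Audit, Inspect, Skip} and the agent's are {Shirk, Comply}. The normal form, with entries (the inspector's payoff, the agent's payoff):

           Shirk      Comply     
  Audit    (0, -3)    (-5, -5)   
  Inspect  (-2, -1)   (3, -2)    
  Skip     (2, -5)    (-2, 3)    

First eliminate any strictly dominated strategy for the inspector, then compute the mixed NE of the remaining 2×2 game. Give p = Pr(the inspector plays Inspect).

The inspector's strategy Audit is strictly dominated by Skip: 2 > 0 and -2 > -5. Eliminate Audit.
The inspector's mix must leave the agent indifferent between Shirk and Comply.
  the agent's payoff to Shirk: p·(-1) + (1−p)·(-5) = 4p - 5
  the agent's payoff to Comply: p·(-2) + (1−p)·3 = -5p + 3
  4p - 5 = -5p + 3  ⇒  9p = 8  ⇒  p = 8/9.

p = 8/9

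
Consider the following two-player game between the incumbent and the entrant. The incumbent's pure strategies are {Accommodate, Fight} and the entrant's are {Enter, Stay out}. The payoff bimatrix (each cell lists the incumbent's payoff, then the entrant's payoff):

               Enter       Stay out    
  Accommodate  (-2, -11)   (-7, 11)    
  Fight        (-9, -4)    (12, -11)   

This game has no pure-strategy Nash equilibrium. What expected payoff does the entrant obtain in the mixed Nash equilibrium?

For the entrant to be willing to mix, the entrant must be indifferent between Enter and Stay out, which pins down the incumbent's mix.
  the entrant's payoff from Enter: p·(-11) + (1−p)·(-4) = -7p - 4
  the entrant's payoff from Stay out: p·11 + (1−p)·(-11) = 22p - 11
  -7p - 4 = 22p - 11  ⇒  -29p = -7  ⇒  p = 7/29.
At equilibrium the entrant is indifferent across columns, so the entrant's payoff equals the payoff from Enter: (7/29)·(-11) + (22/29)·(-4) = -165/29.

-165/29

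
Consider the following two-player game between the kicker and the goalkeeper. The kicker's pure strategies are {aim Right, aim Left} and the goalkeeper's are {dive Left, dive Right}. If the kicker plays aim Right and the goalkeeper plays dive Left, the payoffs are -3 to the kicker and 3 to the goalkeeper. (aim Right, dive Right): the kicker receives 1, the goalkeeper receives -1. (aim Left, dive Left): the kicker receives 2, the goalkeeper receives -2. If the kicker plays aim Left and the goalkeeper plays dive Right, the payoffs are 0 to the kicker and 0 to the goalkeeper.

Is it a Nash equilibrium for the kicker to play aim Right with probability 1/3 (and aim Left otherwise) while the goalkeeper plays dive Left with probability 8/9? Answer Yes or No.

Given the goalkeeper's mix q = 8/9, the kicker's payoff from aim Right is -23/9 but from aim Left is 16/9. The kicker strictly prefers aim Left, so the kicker would not mix.
So the proposed profile is not a Nash equilibrium.

No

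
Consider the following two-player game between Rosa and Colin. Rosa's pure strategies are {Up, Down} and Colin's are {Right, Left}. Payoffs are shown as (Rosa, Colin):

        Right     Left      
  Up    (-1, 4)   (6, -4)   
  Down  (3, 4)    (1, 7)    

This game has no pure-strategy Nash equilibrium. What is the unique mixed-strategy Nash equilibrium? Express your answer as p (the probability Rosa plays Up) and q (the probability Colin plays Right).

p = 3/11, q = 5/9

For Colin to be willing to mix, Colin must be indifferent between Right and Left, which pins down Rosa's mix.
  Colin's payoff to Right: p·4 + (1−p)·4 = 4
  Colin's payoff to Left: p·(-4) + (1−p)·7 = -11p + 7
  4 = -11p + 7  ⇒  11p = 3  ⇒  p = 3/11.
For Rosa to be willing to mix, Rosa must be indifferent between Up and Down, which pins down Colin's mix.
  Rosa's expected payoff from Up: q·(-1) + (1−q)·6 = -7q + 6
  Rosa's expected payoff from Down: q·3 + (1−q)·1 = 2q + 1
  -7q + 6 = 2q + 1  ⇒  -9q = -5  ⇒  q = 5/9.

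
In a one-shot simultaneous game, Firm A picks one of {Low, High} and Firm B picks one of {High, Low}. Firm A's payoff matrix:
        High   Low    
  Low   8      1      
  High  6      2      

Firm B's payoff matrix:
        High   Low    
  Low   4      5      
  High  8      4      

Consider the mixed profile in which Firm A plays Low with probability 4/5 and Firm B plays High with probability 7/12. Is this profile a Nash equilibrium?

Given Firm B's mix q = 7/12, Firm A's payoff from Low is 61/12 but from High is 13/3. Firm A strictly prefers Low, so Firm A would not mix.
So the proposed profile is not a Nash equilibrium.

No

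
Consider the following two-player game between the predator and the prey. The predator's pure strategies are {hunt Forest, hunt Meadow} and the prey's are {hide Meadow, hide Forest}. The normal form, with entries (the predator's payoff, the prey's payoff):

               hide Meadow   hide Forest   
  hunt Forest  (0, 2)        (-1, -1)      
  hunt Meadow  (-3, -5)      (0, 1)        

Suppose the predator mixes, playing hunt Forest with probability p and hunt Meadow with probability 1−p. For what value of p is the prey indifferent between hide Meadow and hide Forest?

In a mixed equilibrium the prey is indifferent between hide Meadow and hide Forest; this condition fixes p.
  the prey's payoff to hide Meadow: p·2 + (1−p)·(-5) = 7p - 5
  the prey's payoff to hide Forest: p·(-1) + (1−p)·1 = -2p + 1
  7p - 5 = -2p + 1  ⇒  9p = 6  ⇒  p = 2/3.

p = 2/3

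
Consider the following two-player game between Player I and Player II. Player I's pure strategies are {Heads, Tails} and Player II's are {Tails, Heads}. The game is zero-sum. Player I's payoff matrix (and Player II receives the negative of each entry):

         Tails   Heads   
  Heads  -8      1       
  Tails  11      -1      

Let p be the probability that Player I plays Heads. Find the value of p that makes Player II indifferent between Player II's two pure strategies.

Player I's mix must leave Player II indifferent between Tails and Heads.
  Player II's payoff to Tails: p·8 + (1−p)·(-11) = 19p - 11
  Player II's payoff to Heads: p·(-1) + (1−p)·1 = -2p + 1
  19p - 11 = -2p + 1  ⇒  21p = 12  ⇒  p = 4/7.

p = 4/7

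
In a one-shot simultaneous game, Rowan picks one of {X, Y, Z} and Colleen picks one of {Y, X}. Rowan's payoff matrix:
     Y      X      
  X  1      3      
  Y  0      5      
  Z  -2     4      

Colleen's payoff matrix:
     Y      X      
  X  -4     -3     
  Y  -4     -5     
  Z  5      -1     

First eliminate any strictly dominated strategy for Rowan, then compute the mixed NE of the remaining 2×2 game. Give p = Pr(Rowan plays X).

p = 1/2

Rowan's strategy Z is strictly dominated by Y: 0 > -2 and 5 > 4. Eliminate Z.
For Colleen to be willing to mix, Colleen must be indifferent between Y and X, which pins down Rowan's mix.
  Colleen's expected payoff from Y: p·(-4) + (1−p)·(-4) = -4
  Colleen's expected payoff from X: p·(-3) + (1−p)·(-5) = 2p - 5
  -4 = 2p - 5  ⇒  -2p = -1  ⇒  p = 1/2.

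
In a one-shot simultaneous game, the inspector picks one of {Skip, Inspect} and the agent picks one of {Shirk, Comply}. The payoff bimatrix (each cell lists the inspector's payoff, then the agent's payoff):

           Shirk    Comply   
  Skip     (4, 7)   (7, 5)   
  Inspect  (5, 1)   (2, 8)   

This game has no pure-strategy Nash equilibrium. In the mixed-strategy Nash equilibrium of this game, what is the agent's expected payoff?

Set the agent's expected payoff from Shirk equal to that from Comply:
  the agent's expected payoff from Shirk: p·7 + (1−p)·1 = 6p + 1
  the agent's expected payoff from Comply: p·5 + (1−p)·8 = -3p + 8
  6p + 1 = -3p + 8  ⇒  9p = 7  ⇒  p = 7/9.
At equilibrium the agent is indifferent across columns, so the agent's payoff equals the payoff from Shirk: (7/9)·7 + (2/9)·1 = 17/3.

17/3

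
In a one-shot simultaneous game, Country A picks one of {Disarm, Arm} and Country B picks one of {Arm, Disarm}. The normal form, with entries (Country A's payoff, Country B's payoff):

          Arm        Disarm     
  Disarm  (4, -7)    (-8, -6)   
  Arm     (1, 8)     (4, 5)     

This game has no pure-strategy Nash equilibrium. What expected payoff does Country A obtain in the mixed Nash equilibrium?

8/5

For Country A to be willing to mix, Country A must be indifferent between Disarm and Arm, which pins down Country B's mix.
  Country A's payoff from Disarm: q·4 + (1−q)·(-8) = 12q - 8
  Country A's payoff from Arm: q·1 + (1−q)·4 = -3q + 4
  12q - 8 = -3q + 4  ⇒  15q = 12  ⇒  q = 4/5.
At equilibrium Country A is indifferent across rows, so Country A's payoff equals the payoff from Disarm: (4/5)·4 + (1/5)·(-8) = 8/5.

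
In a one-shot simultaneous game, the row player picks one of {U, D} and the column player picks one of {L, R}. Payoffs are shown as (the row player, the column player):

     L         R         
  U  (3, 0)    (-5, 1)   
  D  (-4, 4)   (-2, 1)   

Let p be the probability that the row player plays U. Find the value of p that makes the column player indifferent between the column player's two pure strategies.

p = 3/4

For the column player to be willing to mix, the column player must be indifferent between L and R, which pins down the row player's mix.
  the column player's payoff to L: p·0 + (1−p)·4 = -4p + 4
  the column player's payoff to R: p·1 + (1−p)·1 = 1
  -4p + 4 = 1  ⇒  -4p = -3  ⇒  p = 3/4.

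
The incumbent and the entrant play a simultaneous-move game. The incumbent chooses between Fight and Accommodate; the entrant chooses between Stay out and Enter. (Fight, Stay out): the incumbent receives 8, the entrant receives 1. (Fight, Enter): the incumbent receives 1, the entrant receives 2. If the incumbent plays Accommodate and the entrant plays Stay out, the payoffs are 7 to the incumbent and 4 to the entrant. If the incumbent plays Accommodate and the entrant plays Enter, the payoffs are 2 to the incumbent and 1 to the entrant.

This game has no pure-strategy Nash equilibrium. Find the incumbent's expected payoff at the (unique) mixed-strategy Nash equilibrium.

9/2

In a mixed equilibrium the incumbent is indifferent between Fight and Accommodate; this condition fixes q.
  the incumbent's payoff from Fight: q·8 + (1−q)·1 = 7q + 1
  the incumbent's payoff from Accommodate: q·7 + (1−q)·2 = 5q + 2
  7q + 1 = 5q + 2  ⇒  2q = 1  ⇒  q = 1/2.
At equilibrium the incumbent is indifferent across rows, so the incumbent's payoff equals the payoff from Fight: (1/2)·8 + (1/2)·1 = 9/2.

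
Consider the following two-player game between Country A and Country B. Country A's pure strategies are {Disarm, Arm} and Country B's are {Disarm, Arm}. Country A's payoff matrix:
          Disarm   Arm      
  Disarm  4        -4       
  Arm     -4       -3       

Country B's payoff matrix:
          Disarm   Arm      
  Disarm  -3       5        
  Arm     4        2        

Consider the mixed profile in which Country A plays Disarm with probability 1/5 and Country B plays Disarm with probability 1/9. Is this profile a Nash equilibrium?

Yes

Check Country B's indifference given Country A's mix p = 1/5:
  payoff from Disarm = 13/5; payoff from Arm = 13/5 — equal.
Check Country A's indifference given Country B's mix q = 1/9:
  payoff from Disarm = -28/9; payoff from Arm = -28/9 — equal.
Both players are indifferent, so neither can profitably deviate.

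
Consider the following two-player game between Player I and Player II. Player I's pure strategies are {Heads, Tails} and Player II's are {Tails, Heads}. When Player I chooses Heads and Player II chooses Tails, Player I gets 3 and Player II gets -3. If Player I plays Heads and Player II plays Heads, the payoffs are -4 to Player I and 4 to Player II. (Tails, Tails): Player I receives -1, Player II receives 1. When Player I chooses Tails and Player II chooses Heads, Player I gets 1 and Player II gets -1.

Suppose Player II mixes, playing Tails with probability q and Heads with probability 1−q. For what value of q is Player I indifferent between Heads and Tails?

Player I's indifference between Heads and Tails determines Player II's mixing probability q:
  Player I's expected payoff from Heads: q·3 + (1−q)·(-4) = 7q - 4
  Player I's expected payoff from Tails: q·(-1) + (1−q)·1 = -2q + 1
  7q - 4 = -2q + 1  ⇒  9q = 5  ⇒  q = 5/9.

q = 5/9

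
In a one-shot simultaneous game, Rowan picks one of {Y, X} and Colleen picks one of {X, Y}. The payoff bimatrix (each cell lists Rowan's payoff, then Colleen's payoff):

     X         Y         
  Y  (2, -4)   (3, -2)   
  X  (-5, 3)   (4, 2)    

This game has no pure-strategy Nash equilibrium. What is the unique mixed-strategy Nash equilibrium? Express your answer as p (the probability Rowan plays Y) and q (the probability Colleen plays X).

Rowan's mix must leave Colleen indifferent between X and Y.
  Colleen's payoff from X: p·(-4) + (1−p)·3 = -7p + 3
  Colleen's payoff from Y: p·(-2) + (1−p)·2 = -4p + 2
  -7p + 3 = -4p + 2  ⇒  -3p = -1  ⇒  p = 1/3.
For Rowan to be willing to mix, Rowan must be indifferent between Y and X, which pins down Colleen's mix.
  Rowan's payoff from Y: q·2 + (1−q)·3 = -q + 3
  Rowan's payoff from X: q·(-5) + (1−q)·4 = -9q + 4
  -q + 3 = -9q + 4  ⇒  8q = 1  ⇒  q = 1/8.

p = 1/3, q = 1/8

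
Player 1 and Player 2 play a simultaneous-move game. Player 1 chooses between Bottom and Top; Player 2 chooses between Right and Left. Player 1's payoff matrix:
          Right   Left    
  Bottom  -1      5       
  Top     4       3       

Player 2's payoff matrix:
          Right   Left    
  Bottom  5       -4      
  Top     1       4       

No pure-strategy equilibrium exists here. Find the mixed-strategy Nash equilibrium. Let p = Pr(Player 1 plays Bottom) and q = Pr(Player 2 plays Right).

Player 2's indifference between Right and Left determines Player 1's mixing probability p:
  Player 2's payoff from Right: p·5 + (1−p)·1 = 4p + 1
  Player 2's payoff from Left: p·(-4) + (1−p)·4 = -8p + 4
  4p + 1 = -8p + 4  ⇒  12p = 3  ⇒  p = 1/4.
Player 2's mix must leave Player 1 indifferent between Bottom and Top.
  Player 1's payoff from Bottom: q·(-1) + (1−q)·5 = -6q + 5
  Player 1's payoff from Top: q·4 + (1−q)·3 = q + 3
  -6q + 5 = q + 3  ⇒  -7q = -2  ⇒  q = 2/7.

p = 1/4, q = 2/7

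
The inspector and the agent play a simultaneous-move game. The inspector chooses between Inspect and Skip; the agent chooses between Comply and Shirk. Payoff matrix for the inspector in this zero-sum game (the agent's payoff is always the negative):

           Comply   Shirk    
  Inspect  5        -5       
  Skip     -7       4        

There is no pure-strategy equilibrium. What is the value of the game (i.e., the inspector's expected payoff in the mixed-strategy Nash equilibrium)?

For the inspector to be willing to mix, the inspector must be indifferent between Inspect and Skip, which pins down the agent's mix.
  the inspector's expected payoff from Inspect: q·5 + (1−q)·(-5) = 10q - 5
  the inspector's expected payoff from Skip: q·(-7) + (1−q)·4 = -11q + 4
  10q - 5 = -11q + 4  ⇒  21q = 9  ⇒  q = 3/7.
The value is the inspector's expected payoff against this mix (using Inspect): (3/7)·5 + (4/7)·(-5) = -5/7.

v = -5/7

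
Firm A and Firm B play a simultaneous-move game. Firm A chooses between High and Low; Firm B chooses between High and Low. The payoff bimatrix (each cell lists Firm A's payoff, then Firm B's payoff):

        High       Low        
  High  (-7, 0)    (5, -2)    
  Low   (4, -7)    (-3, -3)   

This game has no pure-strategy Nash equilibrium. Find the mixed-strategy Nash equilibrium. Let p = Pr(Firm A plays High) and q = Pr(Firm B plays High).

Firm A's mix must leave Firm B indifferent between High and Low.
  Firm B's expected payoff from High: p·0 + (1−p)·(-7) = 7p - 7
  Firm B's expected payoff from Low: p·(-2) + (1−p)·(-3) = p - 3
  7p - 7 = p - 3  ⇒  6p = 4  ⇒  p = 2/3.
In a mixed equilibrium Firm A is indifferent between High and Low; this condition fixes q.
  Firm A's expected payoff from High: q·(-7) + (1−q)·5 = -12q + 5
  Firm A's expected payoff from Low: q·4 + (1−q)·(-3) = 7q - 3
  -12q + 5 = 7q - 3  ⇒  -19q = -8  ⇒  q = 8/19.

p = 2/3, q = 8/19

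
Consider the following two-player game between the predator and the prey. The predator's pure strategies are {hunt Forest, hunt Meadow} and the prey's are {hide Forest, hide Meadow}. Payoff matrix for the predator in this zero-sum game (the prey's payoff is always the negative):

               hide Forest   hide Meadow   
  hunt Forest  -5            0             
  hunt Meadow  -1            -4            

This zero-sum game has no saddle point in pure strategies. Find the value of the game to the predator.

v = -5/2

For the predator to be willing to mix, the predator must be indifferent between hunt Forest and hunt Meadow, which pins down the prey's mix.
  the predator's payoff to hunt Forest: q·(-5) + (1−q)·0 = -5q
  the predator's payoff to hunt Meadow: q·(-1) + (1−q)·(-4) = 3q - 4
  -5q = 3q - 4  ⇒  -8q = -4  ⇒  q = 1/2.
The value is the predator's expected payoff against this mix (using hunt Forest): (1/2)·(-5) + (1/2)·0 = -5/2.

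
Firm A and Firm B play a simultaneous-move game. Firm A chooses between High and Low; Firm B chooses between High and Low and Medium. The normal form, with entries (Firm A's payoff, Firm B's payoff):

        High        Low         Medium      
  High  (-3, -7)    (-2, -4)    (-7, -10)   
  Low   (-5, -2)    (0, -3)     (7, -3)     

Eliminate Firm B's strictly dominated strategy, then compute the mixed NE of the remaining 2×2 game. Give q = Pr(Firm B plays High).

Firm B's strategy Medium is strictly dominated by High: -7 > -10 and -2 > -3. Eliminate Medium.
Firm A's indifference between High and Low determines Firm B's mixing probability q:
  Firm A's payoff to High: q·(-3) + (1−q)·(-2) = -q - 2
  Firm A's payoff to Low: q·(-5) + (1−q)·0 = -5q
  -q - 2 = -5q  ⇒  4q = 2  ⇒  q = 1/2.

q = 1/2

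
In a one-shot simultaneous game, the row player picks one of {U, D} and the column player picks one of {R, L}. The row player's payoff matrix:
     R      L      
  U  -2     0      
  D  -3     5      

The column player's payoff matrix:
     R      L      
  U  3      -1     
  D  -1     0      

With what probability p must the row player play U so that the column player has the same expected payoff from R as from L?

p = 1/5

Set the column player's expected payoff from R equal to that from L:
  the column player's expected payoff from R: p·3 + (1−p)·(-1) = 4p - 1
  the column player's expected payoff from L: p·(-1) + (1−p)·0 = -p
  4p - 1 = -p  ⇒  5p = 1  ⇒  p = 1/5.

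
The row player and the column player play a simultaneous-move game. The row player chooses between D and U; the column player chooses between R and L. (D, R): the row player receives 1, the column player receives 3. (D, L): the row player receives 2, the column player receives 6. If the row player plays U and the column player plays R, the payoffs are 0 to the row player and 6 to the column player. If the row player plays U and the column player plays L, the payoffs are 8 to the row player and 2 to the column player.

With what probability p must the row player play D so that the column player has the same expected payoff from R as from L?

In a mixed equilibrium the column player is indifferent between R and L; this condition fixes p.
  the column player's payoff from R: p·3 + (1−p)·6 = -3p + 6
  the column player's payoff from L: p·6 + (1−p)·2 = 4p + 2
  -3p + 6 = 4p + 2  ⇒  -7p = -4  ⇒  p = 4/7.

p = 4/7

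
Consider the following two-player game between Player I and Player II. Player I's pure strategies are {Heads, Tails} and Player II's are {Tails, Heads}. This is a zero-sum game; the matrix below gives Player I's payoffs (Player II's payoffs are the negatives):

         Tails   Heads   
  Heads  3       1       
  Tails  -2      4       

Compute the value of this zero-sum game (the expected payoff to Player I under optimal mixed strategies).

Player I's indifference between Heads and Tails determines Player II's mixing probability q:
  Player I's expected payoff from Heads: q·3 + (1−q)·1 = 2q + 1
  Player I's expected payoff from Tails: q·(-2) + (1−q)·4 = -6q + 4
  2q + 1 = -6q + 4  ⇒  8q = 3  ⇒  q = 3/8.
The value is Player I's expected payoff against this mix (using Heads): (3/8)·3 + (5/8)·1 = 7/4.

v = 7/4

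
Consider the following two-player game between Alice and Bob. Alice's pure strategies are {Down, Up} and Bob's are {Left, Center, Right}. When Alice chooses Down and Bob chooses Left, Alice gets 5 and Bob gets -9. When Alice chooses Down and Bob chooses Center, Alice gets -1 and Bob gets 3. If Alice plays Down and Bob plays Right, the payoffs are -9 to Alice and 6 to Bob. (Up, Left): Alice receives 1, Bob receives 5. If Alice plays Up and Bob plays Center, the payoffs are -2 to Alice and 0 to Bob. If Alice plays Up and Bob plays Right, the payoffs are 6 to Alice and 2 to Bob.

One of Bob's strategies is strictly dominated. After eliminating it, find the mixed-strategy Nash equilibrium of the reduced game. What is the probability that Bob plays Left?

q = 15/19

Bob's strategy Center is strictly dominated by Right: 6 > 3 and 2 > 0. Eliminate Center.
For Alice to be willing to mix, Alice must be indifferent between Down and Up, which pins down Bob's mix.
  Alice's payoff from Down: q·5 + (1−q)·(-9) = 14q - 9
  Alice's payoff from Up: q·1 + (1−q)·6 = -5q + 6
  14q - 9 = -5q + 6  ⇒  19q = 15  ⇒  q = 15/19.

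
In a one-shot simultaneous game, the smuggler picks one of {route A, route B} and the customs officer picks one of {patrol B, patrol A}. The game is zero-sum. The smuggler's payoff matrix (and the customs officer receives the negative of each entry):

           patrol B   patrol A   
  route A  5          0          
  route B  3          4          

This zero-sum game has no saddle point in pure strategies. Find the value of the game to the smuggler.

v = 10/3

In a mixed equilibrium the smuggler is indifferent between route A and route B; this condition fixes q.
  the smuggler's payoff to route A: q·5 + (1−q)·0 = 5q
  the smuggler's payoff to route B: q·3 + (1−q)·4 = -q + 4
  5q = -q + 4  ⇒  6q = 4  ⇒  q = 2/3.
The value is the smuggler's expected payoff against this mix (using route A): (2/3)·5 + (1/3)·0 = 10/3.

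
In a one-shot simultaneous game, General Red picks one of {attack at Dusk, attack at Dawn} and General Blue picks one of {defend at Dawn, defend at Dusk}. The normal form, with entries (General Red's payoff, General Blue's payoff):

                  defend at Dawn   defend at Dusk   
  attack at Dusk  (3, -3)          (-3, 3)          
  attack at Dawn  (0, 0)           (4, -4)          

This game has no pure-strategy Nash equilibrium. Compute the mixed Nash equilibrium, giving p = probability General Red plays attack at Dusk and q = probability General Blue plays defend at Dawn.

General Red's mix must leave General Blue indifferent between defend at Dawn and defend at Dusk.
  General Blue's payoff from defend at Dawn: p·(-3) + (1−p)·0 = -3p
  General Blue's payoff from defend at Dusk: p·3 + (1−p)·(-4) = 7p - 4
  -3p = 7p - 4  ⇒  -10p = -4  ⇒  p = 2/5.
For General Red to be willing to mix, General Red must be indifferent between attack at Dusk and attack at Dawn, which pins down General Blue's mix.
  General Red's payoff from attack at Dusk: q·3 + (1−q)·(-3) = 6q - 3
  General Red's payoff from attack at Dawn: q·0 + (1−q)·4 = -4q + 4
  6q - 3 = -4q + 4  ⇒  10q = 7  ⇒  q = 7/10.

p = 2/5, q = 7/10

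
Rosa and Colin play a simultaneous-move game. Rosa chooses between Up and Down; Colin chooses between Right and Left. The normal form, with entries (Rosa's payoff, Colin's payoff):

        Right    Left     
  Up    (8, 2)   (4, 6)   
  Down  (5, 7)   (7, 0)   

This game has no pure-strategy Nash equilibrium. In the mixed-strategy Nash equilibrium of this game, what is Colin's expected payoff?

Set Colin's expected payoff from Right equal to that from Left:
  Colin's payoff to Right: p·2 + (1−p)·7 = -5p + 7
  Colin's payoff to Left: p·6 + (1−p)·0 = 6p
  -5p + 7 = 6p  ⇒  -11p = -7  ⇒  p = 7/11.
At equilibrium Colin is indifferent across columns, so Colin's payoff equals the payoff from Right: (7/11)·2 + (4/11)·7 = 42/11.

42/11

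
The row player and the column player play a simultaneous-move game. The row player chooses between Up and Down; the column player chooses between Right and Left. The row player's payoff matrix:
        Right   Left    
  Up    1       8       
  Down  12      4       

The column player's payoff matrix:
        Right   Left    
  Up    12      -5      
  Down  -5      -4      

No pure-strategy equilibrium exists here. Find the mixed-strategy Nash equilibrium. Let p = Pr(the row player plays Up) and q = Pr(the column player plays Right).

The row player's mix must leave the column player indifferent between Right and Left.
  the column player's payoff to Right: p·12 + (1−p)·(-5) = 17p - 5
  the column player's payoff to Left: p·(-5) + (1−p)·(-4) = -p - 4
  17p - 5 = -p - 4  ⇒  18p = 1  ⇒  p = 1/18.
In a mixed equilibrium the row player is indifferent between Up and Down; this condition fixes q.
  the row player's payoff to Up: q·1 + (1−q)·8 = -7q + 8
  the row player's payoff to Down: q·12 + (1−q)·4 = 8q + 4
  -7q + 8 = 8q + 4  ⇒  -15q = -4  ⇒  q = 4/15.

p = 1/18, q = 4/15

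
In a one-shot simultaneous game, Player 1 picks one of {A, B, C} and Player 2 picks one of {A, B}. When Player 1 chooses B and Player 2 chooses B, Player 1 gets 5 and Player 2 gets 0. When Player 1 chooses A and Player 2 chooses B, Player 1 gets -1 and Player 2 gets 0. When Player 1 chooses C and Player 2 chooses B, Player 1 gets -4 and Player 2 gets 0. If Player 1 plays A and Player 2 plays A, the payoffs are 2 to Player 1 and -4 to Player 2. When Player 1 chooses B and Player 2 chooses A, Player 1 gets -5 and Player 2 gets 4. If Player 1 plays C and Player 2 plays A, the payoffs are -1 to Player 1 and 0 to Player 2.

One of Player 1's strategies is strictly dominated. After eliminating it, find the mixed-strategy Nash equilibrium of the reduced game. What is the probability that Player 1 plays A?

p = 1/2

Player 1's strategy C is strictly dominated by A: 2 > -1 and -1 > -4. Eliminate C.
Set Player 2's expected payoff from A equal to that from B:
  Player 2's payoff from A: p·(-4) + (1−p)·4 = -8p + 4
  Player 2's payoff from B: p·0 + (1−p)·0 = 0
  -8p + 4 = 0  ⇒  -8p = -4  ⇒  p = 1/2.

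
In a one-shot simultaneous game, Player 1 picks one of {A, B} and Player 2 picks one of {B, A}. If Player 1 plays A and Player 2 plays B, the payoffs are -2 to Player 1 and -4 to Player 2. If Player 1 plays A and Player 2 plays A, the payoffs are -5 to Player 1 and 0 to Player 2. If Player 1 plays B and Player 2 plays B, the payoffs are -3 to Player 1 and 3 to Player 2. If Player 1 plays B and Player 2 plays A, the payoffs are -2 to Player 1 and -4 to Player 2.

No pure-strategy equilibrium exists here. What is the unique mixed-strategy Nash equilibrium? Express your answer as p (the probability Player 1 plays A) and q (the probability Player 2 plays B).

p = 7/11, q = 3/4

Player 2's indifference between B and A determines Player 1's mixing probability p:
  Player 2's expected payoff from B: p·(-4) + (1−p)·3 = -7p + 3
  Player 2's expected payoff from A: p·0 + (1−p)·(-4) = 4p - 4
  -7p + 3 = 4p - 4  ⇒  -11p = -7  ⇒  p = 7/11.
In a mixed equilibrium Player 1 is indifferent between A and B; this condition fixes q.
  Player 1's payoff to A: q·(-2) + (1−q)·(-5) = 3q - 5
  Player 1's payoff to B: q·(-3) + (1−q)·(-2) = -q - 2
  3q - 5 = -q - 2  ⇒  4q = 3  ⇒  q = 3/4.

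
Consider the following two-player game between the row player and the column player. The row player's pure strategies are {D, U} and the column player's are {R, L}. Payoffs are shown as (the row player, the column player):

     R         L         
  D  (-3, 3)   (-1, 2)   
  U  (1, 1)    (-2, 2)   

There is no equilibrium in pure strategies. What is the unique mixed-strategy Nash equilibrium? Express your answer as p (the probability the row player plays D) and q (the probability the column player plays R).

p = 1/2, q = 1/5

For the column player to be willing to mix, the column player must be indifferent between R and L, which pins down the row player's mix.
  the column player's payoff from R: p·3 + (1−p)·1 = 2p + 1
  the column player's payoff from L: p·2 + (1−p)·2 = 2
  2p + 1 = 2  ⇒  2p = 1  ⇒  p = 1/2.
The row player's indifference between D and U determines the column player's mixing probability q:
  the row player's payoff to D: q·(-3) + (1−q)·(-1) = -2q - 1
  the row player's payoff to U: q·1 + (1−q)·(-2) = 3q - 2
  -2q - 1 = 3q - 2  ⇒  -5q = -1  ⇒  q = 1/5.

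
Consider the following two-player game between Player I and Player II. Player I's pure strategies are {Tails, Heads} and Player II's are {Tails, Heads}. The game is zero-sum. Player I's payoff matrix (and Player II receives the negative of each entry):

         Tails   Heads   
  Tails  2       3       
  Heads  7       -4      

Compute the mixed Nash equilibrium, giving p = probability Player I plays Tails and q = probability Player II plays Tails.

p = 11/12, q = 7/12

Player I's mix must leave Player II indifferent between Tails and Heads.
  Player II's payoff from Tails: p·(-2) + (1−p)·(-7) = 5p - 7
  Player II's payoff from Heads: p·(-3) + (1−p)·4 = -7p + 4
  5p - 7 = -7p + 4  ⇒  12p = 11  ⇒  p = 11/12.
Player II's mix must leave Player I indifferent between Tails and Heads.
  Player I's payoff from Tails: q·2 + (1−q)·3 = -q + 3
  Player I's payoff from Heads: q·7 + (1−q)·(-4) = 11q - 4
  -q + 3 = 11q - 4  ⇒  -12q = -7  ⇒  q = 7/12.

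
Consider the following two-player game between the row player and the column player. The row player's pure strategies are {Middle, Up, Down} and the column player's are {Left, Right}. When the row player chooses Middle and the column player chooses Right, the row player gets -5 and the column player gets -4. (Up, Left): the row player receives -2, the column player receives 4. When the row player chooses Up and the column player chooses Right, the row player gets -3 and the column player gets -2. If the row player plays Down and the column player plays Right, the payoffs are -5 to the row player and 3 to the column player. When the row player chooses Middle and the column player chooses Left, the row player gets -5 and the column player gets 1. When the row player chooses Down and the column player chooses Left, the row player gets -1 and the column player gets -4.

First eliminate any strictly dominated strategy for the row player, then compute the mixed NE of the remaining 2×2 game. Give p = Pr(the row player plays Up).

p = 7/13

The row player's strategy Middle is strictly dominated by Up: -2 > -5 and -3 > -5. Eliminate Middle.
The row player's mix must leave the column player indifferent between Left and Right.
  the column player's payoff to Left: p·4 + (1−p)·(-4) = 8p - 4
  the column player's payoff to Right: p·(-2) + (1−p)·3 = -5p + 3
  8p - 4 = -5p + 3  ⇒  13p = 7  ⇒  p = 7/13.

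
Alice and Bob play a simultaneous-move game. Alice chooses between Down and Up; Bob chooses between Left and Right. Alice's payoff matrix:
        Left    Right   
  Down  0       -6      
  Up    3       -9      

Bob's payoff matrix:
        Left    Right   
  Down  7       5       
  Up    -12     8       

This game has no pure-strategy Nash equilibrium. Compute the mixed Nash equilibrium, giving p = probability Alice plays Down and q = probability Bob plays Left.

p = 10/11, q = 1/2

Alice's mix must leave Bob indifferent between Left and Right.
  Bob's expected payoff from Left: p·7 + (1−p)·(-12) = 19p - 12
  Bob's expected payoff from Right: p·5 + (1−p)·8 = -3p + 8
  19p - 12 = -3p + 8  ⇒  22p = 20  ⇒  p = 10/11.
Set Alice's expected payoff from Down equal to that from Up:
  Alice's payoff to Down: q·0 + (1−q)·(-6) = 6q - 6
  Alice's payoff to Up: q·3 + (1−q)·(-9) = 12q - 9
  6q - 6 = 12q - 9  ⇒  -6q = -3  ⇒  q = 1/2.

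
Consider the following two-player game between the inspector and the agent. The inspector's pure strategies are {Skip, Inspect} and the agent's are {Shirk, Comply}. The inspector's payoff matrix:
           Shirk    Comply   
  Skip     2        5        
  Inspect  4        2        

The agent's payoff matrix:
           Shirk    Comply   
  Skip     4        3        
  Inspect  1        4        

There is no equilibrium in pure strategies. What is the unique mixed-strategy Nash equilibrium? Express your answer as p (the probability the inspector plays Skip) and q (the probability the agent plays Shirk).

p = 3/4, q = 3/5

The agent's indifference between Shirk and Comply determines the inspector's mixing probability p:
  the agent's expected payoff from Shirk: p·4 + (1−p)·1 = 3p + 1
  the agent's expected payoff from Comply: p·3 + (1−p)·4 = -p + 4
  3p + 1 = -p + 4  ⇒  4p = 3  ⇒  p = 3/4.
Set the inspector's expected payoff from Skip equal to that from Inspect:
  the inspector's payoff to Skip: q·2 + (1−q)·5 = -3q + 5
  the inspector's payoff to Inspect: q·4 + (1−q)·2 = 2q + 2
  -3q + 5 = 2q + 2  ⇒  -5q = -3  ⇒  q = 3/5.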